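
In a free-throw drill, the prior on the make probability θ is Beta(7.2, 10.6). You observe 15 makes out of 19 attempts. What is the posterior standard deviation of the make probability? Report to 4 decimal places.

0.0796

The Beta prior is conjugate to a Binomial/Bernoulli likelihood; the update adds successes to α and failures to β.
Posterior: Beta(α+k, β+n−k) = Beta(7.2+15, 10.6+4) = Beta(22.2, 14.6).
Var = αβ/((α+β)²(α+β+1)) = 22.2·14.6/(36.8²·37.8) = 0.00633167; SD = √0.00633167 = 0.0796.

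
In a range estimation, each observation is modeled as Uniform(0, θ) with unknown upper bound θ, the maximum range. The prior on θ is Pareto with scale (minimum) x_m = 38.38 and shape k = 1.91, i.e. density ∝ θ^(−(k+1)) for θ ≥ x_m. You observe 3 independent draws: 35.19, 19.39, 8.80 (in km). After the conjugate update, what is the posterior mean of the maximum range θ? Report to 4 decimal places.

A Pareto(scale x_m, shape k) prior on the upper bound θ of Uniform(0, θ) is conjugate: posterior is Pareto(max(x_m, max xᵢ), k + n).
Sample maximum = 35.19; prior scale x_m = 38.38 → posterior scale = max = 38.38.
Posterior shape = 1.91 + 3 = 4.91.
E[θ|data] = k·x_m/(k−1) = 4.91·38.38/3.91 = 48.1959.

48.1959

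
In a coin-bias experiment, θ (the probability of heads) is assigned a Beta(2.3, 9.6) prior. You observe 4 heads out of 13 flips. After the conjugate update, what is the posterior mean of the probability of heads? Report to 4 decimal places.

The Beta prior is conjugate to a Binomial/Bernoulli likelihood; the update adds successes to α and failures to β.
Posterior: Beta(α+k, β+n−k) = Beta(2.3+4, 9.6+9) = Beta(6.3, 18.6).
Posterior mean = α/(α+β) = 6.3/24.9 = 0.2530.

0.2530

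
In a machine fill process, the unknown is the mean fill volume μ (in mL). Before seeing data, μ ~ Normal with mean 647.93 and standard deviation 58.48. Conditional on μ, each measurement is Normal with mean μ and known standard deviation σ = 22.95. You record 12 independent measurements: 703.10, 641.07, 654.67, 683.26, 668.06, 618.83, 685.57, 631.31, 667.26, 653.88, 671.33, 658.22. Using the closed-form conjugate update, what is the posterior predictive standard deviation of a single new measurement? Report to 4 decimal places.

For Normal data with known variance σ², a Normal(μ₀, σ₀²) prior on μ is conjugate. Posterior precision = 1/σ₀² + n/σ²; posterior mean is the precision-weighted average of μ₀ and x̄.
σ₀² = 58.48² = 3419.9104, σ² = 22.95² = 526.7025; σ² + n·σ₀² = 526.7025 + 12·3419.9104 = 41565.6273.
Posterior precision = 1/σ₀² + n/σ² = 1/3419.9104 + 12/526.7025 = (σ² + n·σ₀²)/(σ₀²σ²) = 41565.6273/(3419.9104·526.7025); posterior variance σₙ² = σ₀²σ²/(σ² + n·σ₀²) = 3419.9104·526.7025/41565.6273 = 43.335695.
Predictive variance for one new observation = σₙ² + σ² = 3419.9104·526.7025/41565.6273 + 526.7025 = σ²·(σ₀² + 41565.6273)/41565.6273 = 526.7025·44985.5377/41565.6273 = 570.038195; SD = √(526.7025·44985.5377/41565.6273) = 23.8755.

23.8755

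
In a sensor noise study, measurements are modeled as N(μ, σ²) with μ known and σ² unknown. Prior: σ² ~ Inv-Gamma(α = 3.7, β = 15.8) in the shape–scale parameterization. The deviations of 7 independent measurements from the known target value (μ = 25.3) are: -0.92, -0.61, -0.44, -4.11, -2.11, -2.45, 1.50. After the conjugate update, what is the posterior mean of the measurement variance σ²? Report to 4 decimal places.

5.0491

With known mean μ and an Inverse-Gamma(α, β) prior on σ², the Normal likelihood is conjugate: posterior is Inv-Gamma(α + n/2, β + Σ(xᵢ−μ)²/2).
Σ(xᵢ−μ)² = (-0.92)² + (-0.61)² + (-0.44)² + (-4.11)² + (-2.11)² + (-2.45)² + (1.50)² = 31.0088.
Posterior: Inv-Gamma(3.7 + 7/2, 15.8 + 31.0088/2) = Inv-Gamma(7.20, 31.30440).
E[σ²|data] = β/(α−1) = 31.30440/6.20 = 5.0491.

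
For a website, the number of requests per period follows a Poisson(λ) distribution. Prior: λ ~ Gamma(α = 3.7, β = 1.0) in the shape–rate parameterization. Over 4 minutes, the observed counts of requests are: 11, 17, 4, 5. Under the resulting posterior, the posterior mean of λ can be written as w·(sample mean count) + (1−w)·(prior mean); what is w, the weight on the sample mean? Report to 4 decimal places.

0.8000

With a Gamma(shape α, rate β) prior, the Poisson likelihood is conjugate: the posterior is Gamma(α + ΣXᵢ, β + n).
Posterior mean = (α₀+S)/(β₀+n) = [n/(β₀+n)]·(S/n) + [β₀/(β₀+n)]·(α₀/β₀), so only n and β₀ enter the weight.
Weight on data w = n/(β₀+n) = 4/(1.0+4) = 4/5.0 = 0.8000.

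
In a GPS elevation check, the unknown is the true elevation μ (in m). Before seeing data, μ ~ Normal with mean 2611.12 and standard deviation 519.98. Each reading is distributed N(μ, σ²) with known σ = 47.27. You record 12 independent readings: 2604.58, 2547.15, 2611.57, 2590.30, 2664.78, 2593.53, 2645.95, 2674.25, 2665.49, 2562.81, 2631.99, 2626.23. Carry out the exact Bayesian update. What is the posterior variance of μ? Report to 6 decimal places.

For Normal data with known variance σ², a Normal(μ₀, σ₀²) prior on μ is conjugate. Posterior precision = 1/σ₀² + n/σ²; posterior mean is the precision-weighted average of μ₀ and x̄.
σ₀² = 519.98² = 270379.2004, σ² = 47.27² = 2234.4529; σ² + n·σ₀² = 2234.4529 + 12·270379.2004 = 3246784.8577.
Posterior precision = 1/σ₀² + n/σ² = 1/270379.2004 + 12/2234.4529 = (σ² + n·σ₀²)/(σ₀²σ²) = 3246784.8577/(270379.2004·2234.4529); posterior variance σₙ² = σ₀²σ²/(σ² + n·σ₀²) = 270379.2004·2234.4529/3246784.8577 = 186.076262.

186.076262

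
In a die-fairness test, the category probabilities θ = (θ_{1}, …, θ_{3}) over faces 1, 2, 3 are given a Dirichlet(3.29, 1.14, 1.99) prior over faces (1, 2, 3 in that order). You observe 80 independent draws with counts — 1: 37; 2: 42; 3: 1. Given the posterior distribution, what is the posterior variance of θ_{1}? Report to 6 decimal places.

The Dirichlet prior is conjugate to the Multinomial likelihood: each posterior αⱼ = prior αⱼ + observed count nⱼ.
Posterior concentration: (40.29, 43.14, 2.99), total = 86.42.
Var[θ_j] = α_j(Σα−α_j)/((Σα)²(Σα+1)) = 40.29·46.13/(86.42²·87.42) = 0.002847.

0.002847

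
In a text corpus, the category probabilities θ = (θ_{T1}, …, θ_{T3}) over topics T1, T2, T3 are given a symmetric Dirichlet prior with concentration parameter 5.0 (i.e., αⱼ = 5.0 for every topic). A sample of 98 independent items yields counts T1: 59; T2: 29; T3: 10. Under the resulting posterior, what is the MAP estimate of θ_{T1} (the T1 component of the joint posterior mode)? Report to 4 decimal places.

0.5727

The Dirichlet prior is conjugate to the Multinomial likelihood: each posterior αⱼ = prior αⱼ + observed count nⱼ.
Posterior concentration: (64.0, 34.0, 15.0), total = 113.0.
Joint mode component: (α_{T1}−1)/(Σα−K) = 63.0/110.0 = 0.5727.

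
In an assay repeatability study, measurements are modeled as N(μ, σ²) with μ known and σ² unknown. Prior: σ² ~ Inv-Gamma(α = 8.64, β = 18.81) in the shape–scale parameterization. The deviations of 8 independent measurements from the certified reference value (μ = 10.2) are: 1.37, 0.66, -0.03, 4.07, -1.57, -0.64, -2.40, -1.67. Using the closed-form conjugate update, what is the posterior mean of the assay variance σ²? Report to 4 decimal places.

2.9176

With known mean μ and an Inverse-Gamma(α, β) prior on σ², the Normal likelihood is conjugate: posterior is Inv-Gamma(α + n/2, β + Σ(xᵢ−μ)²/2).
Σ(xᵢ−μ)² = (1.37)² + (0.66)² + (-0.03)² + (4.07)² + (-1.57)² + (-0.64)² + (-2.40)² + (-1.67)² = 30.3017.
Posterior: Inv-Gamma(8.64 + 8/2, 18.81 + 30.3017/2) = Inv-Gamma(12.64, 33.96085).
E[σ²|data] = β/(α−1) = 33.96085/11.64 = 2.9176.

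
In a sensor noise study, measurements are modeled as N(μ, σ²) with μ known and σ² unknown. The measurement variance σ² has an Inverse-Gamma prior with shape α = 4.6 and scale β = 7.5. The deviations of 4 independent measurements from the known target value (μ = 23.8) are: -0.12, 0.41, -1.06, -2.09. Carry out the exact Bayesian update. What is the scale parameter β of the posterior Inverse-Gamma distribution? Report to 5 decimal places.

With known mean μ and an Inverse-Gamma(α, β) prior on σ², the Normal likelihood is conjugate: posterior is Inv-Gamma(α + n/2, β + Σ(xᵢ−μ)²/2).
Σ(xᵢ−μ)² = (-0.12)² + (0.41)² + (-1.06)² + (-2.09)² = 5.6742.
Posterior: Inv-Gamma(4.6 + 4/2, 7.5 + 5.6742/2) = Inv-Gamma(6.60, 10.33710).
Posterior β = 10.33710.

10.33710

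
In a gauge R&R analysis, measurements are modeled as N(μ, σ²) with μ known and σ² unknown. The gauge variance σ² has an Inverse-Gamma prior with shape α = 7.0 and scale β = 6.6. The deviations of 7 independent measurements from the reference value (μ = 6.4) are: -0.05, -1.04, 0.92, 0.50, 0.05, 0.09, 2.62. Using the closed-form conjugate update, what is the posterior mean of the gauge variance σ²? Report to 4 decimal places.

1.1713

With known mean μ and an Inverse-Gamma(α, β) prior on σ², the Normal likelihood is conjugate: posterior is Inv-Gamma(α + n/2, β + Σ(xᵢ−μ)²/2).
Σ(xᵢ−μ)² = (-0.05)² + (-1.04)² + (0.92)² + (0.50)² + (0.05)² + (0.09)² + (2.62)² = 9.0555.
Posterior: Inv-Gamma(7.0 + 7/2, 6.6 + 9.0555/2) = Inv-Gamma(10.50, 11.12775).
E[σ²|data] = β/(α−1) = 11.12775/9.50 = 1.1713.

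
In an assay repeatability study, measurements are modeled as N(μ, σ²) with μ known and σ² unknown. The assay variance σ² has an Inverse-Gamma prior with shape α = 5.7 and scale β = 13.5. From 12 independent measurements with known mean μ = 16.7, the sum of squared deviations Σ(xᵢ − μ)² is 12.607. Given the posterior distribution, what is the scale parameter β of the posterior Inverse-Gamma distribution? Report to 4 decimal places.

With known mean μ and an Inverse-Gamma(α, β) prior on σ², the Normal likelihood is conjugate: posterior is Inv-Gamma(α + n/2, β + Σ(xᵢ−μ)²/2).
Posterior: Inv-Gamma(5.7 + 12/2, 13.5 + 12.607/2) = Inv-Gamma(11.70, 19.8035).
Posterior β = 19.8035.

19.8035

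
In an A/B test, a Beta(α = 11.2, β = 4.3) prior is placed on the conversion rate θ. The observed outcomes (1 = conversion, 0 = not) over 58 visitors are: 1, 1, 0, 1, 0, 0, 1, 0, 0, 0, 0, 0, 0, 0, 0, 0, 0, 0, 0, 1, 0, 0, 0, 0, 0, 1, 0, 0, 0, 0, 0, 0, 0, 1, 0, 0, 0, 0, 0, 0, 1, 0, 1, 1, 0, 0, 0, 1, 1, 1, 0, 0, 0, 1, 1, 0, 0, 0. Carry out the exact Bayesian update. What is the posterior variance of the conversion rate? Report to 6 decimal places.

The Beta prior is conjugate to a Binomial/Bernoulli likelihood; the update adds successes to α and failures to β.
Posterior: Beta(α+k, β+n−k) = Beta(11.2+15, 4.3+43) = Beta(26.2, 47.3).
Var = αβ/((α+β)²(α+β+1)) = 26.2·47.3/(73.5²·74.5) = 0.003079.

0.003079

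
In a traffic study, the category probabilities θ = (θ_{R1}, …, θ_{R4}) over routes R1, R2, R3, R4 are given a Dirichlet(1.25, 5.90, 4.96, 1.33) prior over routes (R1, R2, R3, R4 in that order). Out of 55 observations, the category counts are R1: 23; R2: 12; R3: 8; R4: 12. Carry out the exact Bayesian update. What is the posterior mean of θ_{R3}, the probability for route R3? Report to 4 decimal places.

The Dirichlet prior is conjugate to the Multinomial likelihood: each posterior αⱼ = prior αⱼ + observed count nⱼ.
Posterior concentration: (24.25, 17.90, 12.96, 13.33), total = 68.44.
E[θ_{R3}|data] = α_{R3}/Σα = 12.96/68.44 = 0.1894.

0.1894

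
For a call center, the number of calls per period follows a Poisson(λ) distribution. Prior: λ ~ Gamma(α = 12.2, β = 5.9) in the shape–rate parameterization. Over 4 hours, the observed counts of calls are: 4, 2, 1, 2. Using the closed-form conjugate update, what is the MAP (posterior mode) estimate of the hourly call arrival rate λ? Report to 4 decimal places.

2.0404

With a Gamma(shape α, rate β) prior, the Poisson likelihood is conjugate: the posterior is Gamma(α + ΣXᵢ, β + n).
Sum of counts S = 9 over n = 4 hours.
Posterior: Gamma(α+S, β+n) = Gamma(12.2+9, 5.9+4) = Gamma(21.2, 9.9).
Mode of Gamma(α,β) for α≥1 is (α−1)/β = 20.2/9.9 = 2.0404.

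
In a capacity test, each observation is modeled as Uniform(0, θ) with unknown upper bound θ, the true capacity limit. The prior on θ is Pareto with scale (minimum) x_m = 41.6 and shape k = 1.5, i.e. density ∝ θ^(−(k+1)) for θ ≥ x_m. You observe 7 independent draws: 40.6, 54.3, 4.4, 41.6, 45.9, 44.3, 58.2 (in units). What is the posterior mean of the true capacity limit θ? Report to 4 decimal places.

65.9600

A Pareto(scale x_m, shape k) prior on the upper bound θ of Uniform(0, θ) is conjugate: posterior is Pareto(max(x_m, max xᵢ), k + n).
Sample maximum = 58.2; prior scale x_m = 41.6 → posterior scale = max = 58.2.
Posterior shape = 1.5 + 7 = 8.5.
E[θ|data] = k·x_m/(k−1) = 8.5·58.2/7.5 = 65.9600.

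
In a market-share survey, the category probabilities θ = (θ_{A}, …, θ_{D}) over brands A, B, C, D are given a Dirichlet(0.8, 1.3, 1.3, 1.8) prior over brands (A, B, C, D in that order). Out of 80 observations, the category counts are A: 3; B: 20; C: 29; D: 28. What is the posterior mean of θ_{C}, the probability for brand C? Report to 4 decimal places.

0.3556

The Dirichlet prior is conjugate to the Multinomial likelihood: each posterior αⱼ = prior αⱼ + observed count nⱼ.
Posterior concentration: (3.8, 21.3, 30.3, 29.8), total = 85.2.
E[θ_{C}|data] = α_{C}/Σα = 30.3/85.2 = 0.3556.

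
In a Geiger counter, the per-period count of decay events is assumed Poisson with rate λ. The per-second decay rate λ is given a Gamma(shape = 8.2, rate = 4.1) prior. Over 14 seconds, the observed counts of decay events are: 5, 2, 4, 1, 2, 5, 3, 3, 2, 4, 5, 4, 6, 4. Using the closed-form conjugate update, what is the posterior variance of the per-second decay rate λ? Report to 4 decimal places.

0.1777

With a Gamma(shape α, rate β) prior, the Poisson likelihood is conjugate: the posterior is Gamma(α + ΣXᵢ, β + n).
Sum of counts S = 50 over n = 14 seconds.
Posterior: Gamma(α+S, β+n) = Gamma(8.2+50, 4.1+14) = Gamma(58.2, 18.1).
Var = α/β² = 58.2/18.1² = 0.1777.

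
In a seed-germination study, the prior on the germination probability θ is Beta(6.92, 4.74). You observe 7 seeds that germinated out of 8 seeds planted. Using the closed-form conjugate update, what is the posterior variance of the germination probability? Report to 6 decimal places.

0.010006

The Beta prior is conjugate to a Binomial/Bernoulli likelihood; the update adds successes to α and failures to β.
Posterior: Beta(α+k, β+n−k) = Beta(6.92+7, 4.74+1) = Beta(13.92, 5.74).
Var = αβ/((α+β)²(α+β+1)) = 13.92·5.74/(19.66²·20.66) = 0.010006.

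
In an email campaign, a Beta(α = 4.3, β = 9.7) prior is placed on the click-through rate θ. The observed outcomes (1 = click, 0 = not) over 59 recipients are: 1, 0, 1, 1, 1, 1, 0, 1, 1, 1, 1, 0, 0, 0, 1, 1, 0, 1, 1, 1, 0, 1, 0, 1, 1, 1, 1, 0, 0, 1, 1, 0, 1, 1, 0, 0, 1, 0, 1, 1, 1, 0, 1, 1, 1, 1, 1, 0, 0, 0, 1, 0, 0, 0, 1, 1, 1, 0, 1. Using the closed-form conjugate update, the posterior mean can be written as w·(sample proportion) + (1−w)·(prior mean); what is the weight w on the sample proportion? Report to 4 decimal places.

0.8082

The Beta prior is conjugate to a Binomial/Bernoulli likelihood; the update adds successes to α and failures to β.
Posterior mean = (α₀+k)/(α₀+β₀+n) = [n/(α₀+β₀+n)]·(k/n) + [(α₀+β₀)/(α₀+β₀+n)]·α₀/(α₀+β₀), so only n and the prior enter the weight.
The weight on the data is w = n/(α₀+β₀+n) = 59/(4.3+9.7+59) = 59/73.0 = 0.8082.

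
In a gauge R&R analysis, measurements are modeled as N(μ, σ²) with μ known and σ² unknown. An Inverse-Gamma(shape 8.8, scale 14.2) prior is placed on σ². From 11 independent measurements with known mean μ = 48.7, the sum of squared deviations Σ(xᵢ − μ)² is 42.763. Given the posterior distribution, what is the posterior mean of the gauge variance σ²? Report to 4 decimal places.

2.6753

With known mean μ and an Inverse-Gamma(α, β) prior on σ², the Normal likelihood is conjugate: posterior is Inv-Gamma(α + n/2, β + Σ(xᵢ−μ)²/2).
Posterior: Inv-Gamma(8.8 + 11/2, 14.2 + 42.763/2) = Inv-Gamma(14.30, 35.5815).
E[σ²|data] = β/(α−1) = 35.5815/13.30 = 2.6753.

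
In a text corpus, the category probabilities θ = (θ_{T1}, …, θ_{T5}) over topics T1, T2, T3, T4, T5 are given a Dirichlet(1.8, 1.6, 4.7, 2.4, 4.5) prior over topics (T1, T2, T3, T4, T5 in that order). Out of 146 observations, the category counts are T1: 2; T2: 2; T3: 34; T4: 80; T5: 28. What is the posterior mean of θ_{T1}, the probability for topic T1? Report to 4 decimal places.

0.0236

The Dirichlet prior is conjugate to the Multinomial likelihood: each posterior αⱼ = prior αⱼ + observed count nⱼ.
Posterior concentration: (3.8, 3.6, 38.7, 82.4, 32.5), total = 161.0.
E[θ_{T1}|data] = α_{T1}/Σα = 3.8/161.0 = 0.0236.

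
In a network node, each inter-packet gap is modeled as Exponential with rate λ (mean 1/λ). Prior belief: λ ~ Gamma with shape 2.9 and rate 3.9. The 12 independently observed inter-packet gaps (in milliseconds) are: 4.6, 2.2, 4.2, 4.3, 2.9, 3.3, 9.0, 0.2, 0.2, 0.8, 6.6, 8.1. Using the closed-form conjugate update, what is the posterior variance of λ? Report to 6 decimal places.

With a Gamma(shape α, rate β) prior on the exponential rate λ, the posterior after n observations with total T = Σxᵢ is Gamma(α+n, β+T).
Sum of observations T = 46.4 milliseconds; n = 12.
Posterior: Gamma(2.9+12, 3.9+46.4) = Gamma(14.9, 50.3).
Var = α/β² = 0.005889.

0.005889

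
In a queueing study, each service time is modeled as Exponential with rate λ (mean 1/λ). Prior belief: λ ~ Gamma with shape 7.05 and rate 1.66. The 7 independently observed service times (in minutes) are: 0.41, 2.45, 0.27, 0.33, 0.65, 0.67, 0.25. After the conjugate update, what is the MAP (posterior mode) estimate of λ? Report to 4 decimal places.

1.9507

With a Gamma(shape α, rate β) prior on the exponential rate λ, the posterior after n observations with total T = Σxᵢ is Gamma(α+n, β+T).
Sum of observations T = 5.03 minutes; n = 7.
Posterior: Gamma(7.05+7, 1.66+5.03) = Gamma(14.05, 6.69).
Mode = (α−1)/β = 1.9507.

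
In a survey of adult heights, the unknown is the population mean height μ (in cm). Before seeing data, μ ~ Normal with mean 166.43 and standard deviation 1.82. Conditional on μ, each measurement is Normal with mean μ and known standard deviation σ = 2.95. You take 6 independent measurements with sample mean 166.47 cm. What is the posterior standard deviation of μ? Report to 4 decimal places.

1.0044

For Normal data with known variance σ², a Normal(μ₀, σ₀²) prior on μ is conjugate. Posterior precision = 1/σ₀² + n/σ²; posterior mean is the precision-weighted average of μ₀ and x̄.
σ₀² = 1.82² = 3.3124, σ² = 2.95² = 8.7025; σ² + n·σ₀² = 8.7025 + 6·3.3124 = 28.5769.
Posterior precision = 1/σ₀² + n/σ² = 1/3.3124 + 6/8.7025 = (σ² + n·σ₀²)/(σ₀²σ²) = 28.5769/(3.3124·8.7025); posterior variance σₙ² = σ₀²σ²/(σ² + n·σ₀²) = 3.3124·8.7025/28.5769 = 1.008722.
Posterior SD = √σₙ² = √(3.3124·8.7025/28.5769) = 1.0044.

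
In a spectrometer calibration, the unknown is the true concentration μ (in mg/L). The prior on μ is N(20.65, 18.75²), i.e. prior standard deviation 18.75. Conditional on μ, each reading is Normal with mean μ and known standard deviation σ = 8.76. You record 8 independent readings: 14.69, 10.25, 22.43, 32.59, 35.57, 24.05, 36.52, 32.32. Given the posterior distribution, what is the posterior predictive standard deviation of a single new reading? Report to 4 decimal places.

9.2777

For Normal data with known variance σ², a Normal(μ₀, σ₀²) prior on μ is conjugate. Posterior precision = 1/σ₀² + n/σ²; posterior mean is the precision-weighted average of μ₀ and x̄.
σ₀² = 18.75² = 351.5625, σ² = 8.76² = 76.7376; σ² + n·σ₀² = 76.7376 + 8·351.5625 = 2889.2376.
Posterior precision = 1/σ₀² + n/σ² = 1/351.5625 + 8/76.7376 = (σ² + n·σ₀²)/(σ₀²σ²) = 2889.2376/(351.5625·76.7376); posterior variance σₙ² = σ₀²σ²/(σ² + n·σ₀²) = 351.5625·76.7376/2889.2376 = 9.337433.
Predictive variance for one new observation = σₙ² + σ² = 351.5625·76.7376/2889.2376 + 76.7376 = σ²·(σ₀² + 2889.2376)/2889.2376 = 76.7376·3240.8001/2889.2376 = 86.075033; SD = √(76.7376·3240.8001/2889.2376) = 9.2777.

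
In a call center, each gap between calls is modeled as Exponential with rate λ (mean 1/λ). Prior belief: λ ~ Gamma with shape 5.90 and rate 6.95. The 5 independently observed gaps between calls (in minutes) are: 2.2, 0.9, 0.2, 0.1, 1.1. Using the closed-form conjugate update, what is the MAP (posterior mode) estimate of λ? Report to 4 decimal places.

0.8646

With a Gamma(shape α, rate β) prior on the exponential rate λ, the posterior after n observations with total T = Σxᵢ is Gamma(α+n, β+T).
Sum of observations T = 4.5 minutes; n = 5.
Posterior: Gamma(5.90+5, 6.95+4.5) = Gamma(10.90, 11.45).
Mode = (α−1)/β = 0.8646.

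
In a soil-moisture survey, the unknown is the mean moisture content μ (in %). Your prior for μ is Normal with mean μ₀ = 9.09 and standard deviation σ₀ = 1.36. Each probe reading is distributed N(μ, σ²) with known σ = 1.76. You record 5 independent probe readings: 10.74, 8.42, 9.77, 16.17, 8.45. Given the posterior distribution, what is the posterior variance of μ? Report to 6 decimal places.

0.464078

For Normal data with known variance σ², a Normal(μ₀, σ₀²) prior on μ is conjugate. Posterior precision = 1/σ₀² + n/σ²; posterior mean is the precision-weighted average of μ₀ and x̄.
σ₀² = 1.36² = 1.8496, σ² = 1.76² = 3.0976; σ² + n·σ₀² = 3.0976 + 5·1.8496 = 12.3456.
Posterior precision = 1/σ₀² + n/σ² = 1/1.8496 + 5/3.0976 = (σ² + n·σ₀²)/(σ₀²σ²) = 12.3456/(1.8496·3.0976); posterior variance σₙ² = σ₀²σ²/(σ² + n·σ₀²) = 1.8496·3.0976/12.3456 = 0.464078.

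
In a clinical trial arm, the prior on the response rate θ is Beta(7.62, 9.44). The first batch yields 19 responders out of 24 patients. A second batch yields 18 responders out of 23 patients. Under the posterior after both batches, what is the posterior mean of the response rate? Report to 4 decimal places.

The Beta prior is conjugate to a Binomial/Bernoulli likelihood; the update adds successes to α and failures to β.
After batch 1: Beta(7.62+19, 9.44+5) = Beta(26.62, 14.44).
After batch 2: Beta(26.62+18, 14.44+5) = Beta(44.62, 19.44).
Posterior mean = α/(α+β) = 44.62/64.06 = 0.6965.

0.6965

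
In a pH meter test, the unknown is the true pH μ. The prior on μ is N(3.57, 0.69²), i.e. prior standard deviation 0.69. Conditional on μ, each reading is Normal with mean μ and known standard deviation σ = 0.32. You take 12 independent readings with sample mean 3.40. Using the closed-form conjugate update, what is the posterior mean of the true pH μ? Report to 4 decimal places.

For Normal data with known variance σ², a Normal(μ₀, σ₀²) prior on μ is conjugate. Posterior precision = 1/σ₀² + n/σ²; posterior mean is the precision-weighted average of μ₀ and x̄.
n·x̄ = 12·3.40 = 40.8.
σ₀² = 0.69² = 0.4761, σ² = 0.32² = 0.1024; σ² + n·σ₀² = 0.1024 + 12·0.4761 = 5.8156.
Posterior mean = (μ₀/σ₀² + n·x̄/σ²)/(1/σ₀² + n/σ²) = (σ²·μ₀ + σ₀²·n·x̄)/(σ² + n·σ₀²) = (0.1024·3.57 + 0.4761·40.8)/5.8156 = 19.790448/5.8156 = 3.4030.

3.4030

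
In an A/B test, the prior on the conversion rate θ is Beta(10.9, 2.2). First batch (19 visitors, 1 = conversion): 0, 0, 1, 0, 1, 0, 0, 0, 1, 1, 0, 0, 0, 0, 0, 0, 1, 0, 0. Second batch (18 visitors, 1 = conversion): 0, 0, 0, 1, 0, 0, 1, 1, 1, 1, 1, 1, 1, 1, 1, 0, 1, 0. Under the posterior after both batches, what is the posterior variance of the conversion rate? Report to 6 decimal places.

The Beta prior is conjugate to a Binomial/Bernoulli likelihood; the update adds successes to α and failures to β.
After batch 1: Beta(10.9+5, 2.2+14) = Beta(15.9, 16.2).
After batch 2: Beta(15.9+11, 16.2+7) = Beta(26.9, 23.2).
Var = αβ/((α+β)²(α+β+1)) = 26.9·23.2/(50.1²·51.1) = 0.004866.

0.004866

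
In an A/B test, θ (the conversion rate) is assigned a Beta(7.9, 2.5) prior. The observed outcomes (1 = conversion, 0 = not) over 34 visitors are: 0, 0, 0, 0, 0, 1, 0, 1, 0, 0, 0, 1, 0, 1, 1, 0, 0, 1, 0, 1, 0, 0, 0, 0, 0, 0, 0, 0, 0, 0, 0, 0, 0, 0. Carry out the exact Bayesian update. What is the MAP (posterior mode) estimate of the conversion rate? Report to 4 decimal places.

0.3278

The Beta prior is conjugate to a Binomial/Bernoulli likelihood; the update adds successes to α and failures to β.
Posterior: Beta(α+k, β+n−k) = Beta(7.9+7, 2.5+27) = Beta(14.9, 29.5).
Mode of Beta(a,b) for a,b>1 is (a−1)/(a+b−2) = 13.9/42.4 = 0.3278.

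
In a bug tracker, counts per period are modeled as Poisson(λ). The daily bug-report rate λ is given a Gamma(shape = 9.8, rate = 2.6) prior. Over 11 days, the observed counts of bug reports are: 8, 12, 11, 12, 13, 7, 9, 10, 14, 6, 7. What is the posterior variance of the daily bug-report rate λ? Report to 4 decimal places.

With a Gamma(shape α, rate β) prior, the Poisson likelihood is conjugate: the posterior is Gamma(α + ΣXᵢ, β + n).
Sum of counts S = 109 over n = 11 days.
Posterior: Gamma(α+S, β+n) = Gamma(9.8+109, 2.6+11) = Gamma(118.8, 13.6).
Var = α/β² = 118.8/13.6² = 0.6423.

0.6423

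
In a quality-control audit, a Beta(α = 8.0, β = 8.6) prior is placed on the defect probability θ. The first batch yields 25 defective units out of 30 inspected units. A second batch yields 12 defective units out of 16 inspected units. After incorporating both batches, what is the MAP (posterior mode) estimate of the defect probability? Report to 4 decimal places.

The Beta prior is conjugate to a Binomial/Bernoulli likelihood; the update adds successes to α and failures to β.
After batch 1: Beta(8.0+25, 8.6+5) = Beta(33.0, 13.6).
After batch 2: Beta(33.0+12, 13.6+4) = Beta(45.0, 17.6).
Mode of Beta(a,b) for a,b>1 is (a−1)/(a+b−2) = 44.0/60.6 = 0.7261.

0.7261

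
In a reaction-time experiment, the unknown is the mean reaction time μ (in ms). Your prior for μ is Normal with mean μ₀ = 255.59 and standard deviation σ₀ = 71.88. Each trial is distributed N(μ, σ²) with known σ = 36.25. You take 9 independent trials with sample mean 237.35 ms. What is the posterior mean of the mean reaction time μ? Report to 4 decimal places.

For Normal data with known variance σ², a Normal(μ₀, σ₀²) prior on μ is conjugate. Posterior precision = 1/σ₀² + n/σ²; posterior mean is the precision-weighted average of μ₀ and x̄.
n·x̄ = 9·237.35 = 2136.15.
σ₀² = 71.88² = 5166.7344, σ² = 36.25² = 1314.0625; σ² + n·σ₀² = 1314.0625 + 9·5166.7344 = 47814.6721.
Posterior mean = (μ₀/σ₀² + n·x̄/σ²)/(1/σ₀² + n/σ²) = (σ²·μ₀ + σ₀²·n·x̄)/(σ² + n·σ₀²) = (1314.0625·255.59 + 5166.7344·2136.15)/47814.6721 = 11372780.922935/47814.6721 = 237.8513.

237.8513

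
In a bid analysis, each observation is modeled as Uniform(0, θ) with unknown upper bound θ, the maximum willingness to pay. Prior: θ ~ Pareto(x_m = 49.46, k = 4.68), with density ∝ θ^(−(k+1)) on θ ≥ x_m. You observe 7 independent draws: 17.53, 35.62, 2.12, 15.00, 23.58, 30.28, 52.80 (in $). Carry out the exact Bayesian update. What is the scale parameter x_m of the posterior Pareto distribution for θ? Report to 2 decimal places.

A Pareto(scale x_m, shape k) prior on the upper bound θ of Uniform(0, θ) is conjugate: posterior is Pareto(max(x_m, max xᵢ), k + n).
Sample maximum = 52.80; prior scale x_m = 49.46 → posterior scale = max = 52.80.
Posterior shape = 4.68 + 7 = 11.68.
Posterior scale x_m = 52.80.

52.80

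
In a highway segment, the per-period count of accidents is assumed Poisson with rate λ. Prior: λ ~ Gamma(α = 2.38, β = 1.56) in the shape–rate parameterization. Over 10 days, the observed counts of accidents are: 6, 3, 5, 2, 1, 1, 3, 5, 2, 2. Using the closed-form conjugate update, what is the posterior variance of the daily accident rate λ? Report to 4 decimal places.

With a Gamma(shape α, rate β) prior, the Poisson likelihood is conjugate: the posterior is Gamma(α + ΣXᵢ, β + n).
Sum of counts S = 30 over n = 10 days.
Posterior: Gamma(α+S, β+n) = Gamma(2.38+30, 1.56+10) = Gamma(32.38, 11.56).
Var = α/β² = 32.38/11.56² = 0.2423.

0.2423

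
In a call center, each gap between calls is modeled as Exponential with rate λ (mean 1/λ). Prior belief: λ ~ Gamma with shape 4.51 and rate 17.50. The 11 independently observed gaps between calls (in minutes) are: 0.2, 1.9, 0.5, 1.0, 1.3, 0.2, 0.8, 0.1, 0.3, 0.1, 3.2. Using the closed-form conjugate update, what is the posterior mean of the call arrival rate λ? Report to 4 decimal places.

With a Gamma(shape α, rate β) prior on the exponential rate λ, the posterior after n observations with total T = Σxᵢ is Gamma(α+n, β+T).
Sum of observations T = 9.6 minutes; n = 11.
Posterior: Gamma(4.51+11, 17.50+9.6) = Gamma(15.51, 27.10).
Posterior mean of λ = α/β = 15.51/27.10 = 0.5723.

0.5723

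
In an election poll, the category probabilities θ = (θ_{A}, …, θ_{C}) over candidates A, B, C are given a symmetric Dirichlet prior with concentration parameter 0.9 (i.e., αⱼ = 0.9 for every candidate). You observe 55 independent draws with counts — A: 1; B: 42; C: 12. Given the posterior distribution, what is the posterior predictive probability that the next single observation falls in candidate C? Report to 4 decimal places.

0.2236

The Dirichlet prior is conjugate to the Multinomial likelihood: each posterior αⱼ = prior αⱼ + observed count nⱼ.
Posterior concentration: (1.9, 42.9, 12.9), total = 57.7.
P(next = C | data) = α_{C}/Σα = 0.2236.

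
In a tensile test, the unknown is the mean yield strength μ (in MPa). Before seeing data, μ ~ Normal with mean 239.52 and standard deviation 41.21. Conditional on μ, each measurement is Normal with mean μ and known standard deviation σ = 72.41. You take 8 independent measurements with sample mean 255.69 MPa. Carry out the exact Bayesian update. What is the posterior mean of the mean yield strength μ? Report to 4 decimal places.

For Normal data with known variance σ², a Normal(μ₀, σ₀²) prior on μ is conjugate. Posterior precision = 1/σ₀² + n/σ²; posterior mean is the precision-weighted average of μ₀ and x̄.
n·x̄ = 8·255.69 = 2045.52.
σ₀² = 41.21² = 1698.2641, σ² = 72.41² = 5243.2081; σ² + n·σ₀² = 5243.2081 + 8·1698.2641 = 18829.3209.
Posterior mean = (μ₀/σ₀² + n·x̄/σ²)/(1/σ₀² + n/σ²) = (σ²·μ₀ + σ₀²·n·x̄)/(σ² + n·σ₀²) = (5243.2081·239.52 + 1698.2641·2045.52)/18829.3209 = 4729686.385944/18829.3209 = 251.1873.

251.1873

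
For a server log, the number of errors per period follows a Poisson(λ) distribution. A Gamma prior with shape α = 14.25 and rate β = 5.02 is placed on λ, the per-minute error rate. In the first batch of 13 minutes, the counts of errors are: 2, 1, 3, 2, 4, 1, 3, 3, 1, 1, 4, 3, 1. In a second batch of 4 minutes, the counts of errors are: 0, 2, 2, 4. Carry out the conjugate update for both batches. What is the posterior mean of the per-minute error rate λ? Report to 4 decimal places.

2.3274

With a Gamma(shape α, rate β) prior, the Poisson likelihood is conjugate: the posterior is Gamma(α + ΣXᵢ, β + n).
Batch 1: sum of counts S = 29 over n = 13 minutes.
After batch 1: Gamma(α+S, β+n) = Gamma(14.25+29, 5.02+13) = Gamma(43.25, 18.02).
Batch 2: sum of counts S = 8 over n = 4 minutes.
After batch 2: Gamma(α+S, β+n) = Gamma(43.25+8, 18.02+4) = Gamma(51.25, 22.02).
Posterior mean = α/β = 51.25/22.02 = 2.3274.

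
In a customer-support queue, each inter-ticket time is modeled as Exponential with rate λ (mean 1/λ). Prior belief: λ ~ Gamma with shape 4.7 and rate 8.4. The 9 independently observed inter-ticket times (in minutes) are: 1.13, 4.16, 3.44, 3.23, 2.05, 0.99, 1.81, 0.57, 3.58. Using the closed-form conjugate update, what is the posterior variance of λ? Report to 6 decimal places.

0.015893

With a Gamma(shape α, rate β) prior on the exponential rate λ, the posterior after n observations with total T = Σxᵢ is Gamma(α+n, β+T).
Sum of observations T = 20.96 minutes; n = 9.
Posterior: Gamma(4.7+9, 8.4+20.96) = Gamma(13.7, 29.36).
Var = α/β² = 0.015893.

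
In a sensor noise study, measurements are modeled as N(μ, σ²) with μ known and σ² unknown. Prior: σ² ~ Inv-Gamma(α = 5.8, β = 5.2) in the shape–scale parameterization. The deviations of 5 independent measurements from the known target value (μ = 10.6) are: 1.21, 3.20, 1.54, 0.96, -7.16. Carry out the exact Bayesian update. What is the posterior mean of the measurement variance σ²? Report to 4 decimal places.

With known mean μ and an Inverse-Gamma(α, β) prior on σ², the Normal likelihood is conjugate: posterior is Inv-Gamma(α + n/2, β + Σ(xᵢ−μ)²/2).
Σ(xᵢ−μ)² = (1.21)² + (3.20)² + (1.54)² + (0.96)² + (-7.16)² = 66.2629.
Posterior: Inv-Gamma(5.8 + 5/2, 5.2 + 66.2629/2) = Inv-Gamma(8.30, 38.33145).
E[σ²|data] = β/(α−1) = 38.33145/7.30 = 5.2509.

5.2509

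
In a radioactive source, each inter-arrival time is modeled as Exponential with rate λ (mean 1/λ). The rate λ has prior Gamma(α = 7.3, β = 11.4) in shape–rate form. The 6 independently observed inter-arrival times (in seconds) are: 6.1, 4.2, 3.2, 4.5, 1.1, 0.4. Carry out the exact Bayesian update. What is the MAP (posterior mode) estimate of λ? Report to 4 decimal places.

0.3981

With a Gamma(shape α, rate β) prior on the exponential rate λ, the posterior after n observations with total T = Σxᵢ is Gamma(α+n, β+T).
Sum of observations T = 19.5 seconds; n = 6.
Posterior: Gamma(7.3+6, 11.4+19.5) = Gamma(13.3, 30.9).
Mode = (α−1)/β = 0.3981.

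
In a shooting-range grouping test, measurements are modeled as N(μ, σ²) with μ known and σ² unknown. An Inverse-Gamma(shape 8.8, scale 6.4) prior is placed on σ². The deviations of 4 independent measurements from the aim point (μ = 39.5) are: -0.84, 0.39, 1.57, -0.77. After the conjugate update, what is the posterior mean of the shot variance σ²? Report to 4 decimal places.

With known mean μ and an Inverse-Gamma(α, β) prior on σ², the Normal likelihood is conjugate: posterior is Inv-Gamma(α + n/2, β + Σ(xᵢ−μ)²/2).
Σ(xᵢ−μ)² = (-0.84)² + (0.39)² + (1.57)² + (-0.77)² = 3.9155.
Posterior: Inv-Gamma(8.8 + 4/2, 6.4 + 3.9155/2) = Inv-Gamma(10.80, 8.35775).
E[σ²|data] = β/(α−1) = 8.35775/9.80 = 0.8528.

0.8528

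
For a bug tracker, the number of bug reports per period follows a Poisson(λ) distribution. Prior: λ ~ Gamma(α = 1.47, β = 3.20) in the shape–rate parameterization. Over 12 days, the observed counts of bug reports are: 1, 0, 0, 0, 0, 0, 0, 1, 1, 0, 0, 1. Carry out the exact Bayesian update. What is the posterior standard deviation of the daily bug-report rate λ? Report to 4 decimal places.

0.1539

With a Gamma(shape α, rate β) prior, the Poisson likelihood is conjugate: the posterior is Gamma(α + ΣXᵢ, β + n).
Sum of counts S = 4 over n = 12 days.
Posterior: Gamma(α+S, β+n) = Gamma(1.47+4, 3.20+12) = Gamma(5.47, 15.20).
SD = √α/β = √5.47/15.20 = 0.1539.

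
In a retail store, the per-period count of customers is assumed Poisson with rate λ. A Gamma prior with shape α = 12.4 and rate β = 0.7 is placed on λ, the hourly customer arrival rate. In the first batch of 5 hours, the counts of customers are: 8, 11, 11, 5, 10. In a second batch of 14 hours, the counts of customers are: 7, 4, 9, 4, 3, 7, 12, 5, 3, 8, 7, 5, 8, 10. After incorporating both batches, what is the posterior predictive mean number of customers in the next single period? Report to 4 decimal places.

7.5838

With a Gamma(shape α, rate β) prior, the Poisson likelihood is conjugate: the posterior is Gamma(α + ΣXᵢ, β + n).
Batch 1: sum of counts S = 45 over n = 5 hours.
After batch 1: Gamma(α+S, β+n) = Gamma(12.4+45, 0.7+5) = Gamma(57.4, 5.7).
Batch 2: sum of counts S = 92 over n = 14 hours.
After batch 2: Gamma(α+S, β+n) = Gamma(57.4+92, 5.7+14) = Gamma(149.4, 19.7).
The predictive distribution for one future period is NegBinom with mean α/β = 7.5838.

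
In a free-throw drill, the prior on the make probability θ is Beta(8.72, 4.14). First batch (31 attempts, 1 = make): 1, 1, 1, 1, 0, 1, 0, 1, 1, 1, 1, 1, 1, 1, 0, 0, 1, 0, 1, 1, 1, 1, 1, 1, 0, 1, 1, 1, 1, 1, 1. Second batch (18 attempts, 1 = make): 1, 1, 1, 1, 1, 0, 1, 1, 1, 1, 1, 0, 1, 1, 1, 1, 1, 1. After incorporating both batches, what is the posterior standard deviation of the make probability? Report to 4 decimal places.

0.0501

The Beta prior is conjugate to a Binomial/Bernoulli likelihood; the update adds successes to α and failures to β.
After batch 1: Beta(8.72+25, 4.14+6) = Beta(33.72, 10.14).
After batch 2: Beta(33.72+16, 10.14+2) = Beta(49.72, 12.14).
Var = αβ/((α+β)²(α+β+1)) = 49.72·12.14/(61.86²·62.86) = 0.00250932; SD = √0.00250932 = 0.0501.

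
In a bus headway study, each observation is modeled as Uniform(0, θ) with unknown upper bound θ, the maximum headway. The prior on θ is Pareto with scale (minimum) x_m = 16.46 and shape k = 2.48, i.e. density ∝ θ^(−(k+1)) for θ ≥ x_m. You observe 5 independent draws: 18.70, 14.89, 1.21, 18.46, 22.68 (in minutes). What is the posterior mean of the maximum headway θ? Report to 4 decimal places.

26.1800

A Pareto(scale x_m, shape k) prior on the upper bound θ of Uniform(0, θ) is conjugate: posterior is Pareto(max(x_m, max xᵢ), k + n).
Sample maximum = 22.68; prior scale x_m = 16.46 → posterior scale = max = 22.68.
Posterior shape = 2.48 + 5 = 7.48.
E[θ|data] = k·x_m/(k−1) = 7.48·22.68/6.48 = 26.1800.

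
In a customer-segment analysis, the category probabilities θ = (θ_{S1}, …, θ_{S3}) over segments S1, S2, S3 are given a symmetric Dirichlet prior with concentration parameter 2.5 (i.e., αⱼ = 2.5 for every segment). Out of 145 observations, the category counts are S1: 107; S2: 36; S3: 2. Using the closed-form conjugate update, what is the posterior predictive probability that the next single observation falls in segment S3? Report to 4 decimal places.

The Dirichlet prior is conjugate to the Multinomial likelihood: each posterior αⱼ = prior αⱼ + observed count nⱼ.
Posterior concentration: (109.5, 38.5, 4.5), total = 152.5.
P(next = S3 | data) = α_{S3}/Σα = 0.0295.

0.0295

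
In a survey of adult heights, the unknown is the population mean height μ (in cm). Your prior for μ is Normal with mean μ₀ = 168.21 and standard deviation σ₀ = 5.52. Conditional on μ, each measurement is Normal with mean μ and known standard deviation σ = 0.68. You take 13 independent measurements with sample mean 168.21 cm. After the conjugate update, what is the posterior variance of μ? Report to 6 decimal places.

For Normal data with known variance σ², a Normal(μ₀, σ₀²) prior on μ is conjugate. Posterior precision = 1/σ₀² + n/σ²; posterior mean is the precision-weighted average of μ₀ and x̄.
σ₀² = 5.52² = 30.4704, σ² = 0.68² = 0.4624; σ² + n·σ₀² = 0.4624 + 13·30.4704 = 396.5776.
Posterior precision = 1/σ₀² + n/σ² = 1/30.4704 + 13/0.4624 = (σ² + n·σ₀²)/(σ₀²σ²) = 396.5776/(30.4704·0.4624); posterior variance σₙ² = σ₀²σ²/(σ² + n·σ₀²) = 30.4704·0.4624/396.5776 = 0.035528.

0.035528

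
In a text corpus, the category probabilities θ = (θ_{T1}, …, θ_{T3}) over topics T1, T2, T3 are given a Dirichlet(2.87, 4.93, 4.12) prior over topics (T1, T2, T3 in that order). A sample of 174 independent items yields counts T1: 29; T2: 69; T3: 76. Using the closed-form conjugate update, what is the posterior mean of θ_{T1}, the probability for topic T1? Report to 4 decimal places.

The Dirichlet prior is conjugate to the Multinomial likelihood: each posterior αⱼ = prior αⱼ + observed count nⱼ.
Posterior concentration: (31.87, 73.93, 80.12), total = 185.92.
E[θ_{T1}|data] = α_{T1}/Σα = 31.87/185.92 = 0.1714.

0.1714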